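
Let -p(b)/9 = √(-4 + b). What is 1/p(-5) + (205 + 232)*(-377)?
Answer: -164749 + I/27 ≈ -1.6475e+5 + 0.037037*I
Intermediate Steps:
p(b) = -9*√(-4 + b)
1/p(-5) + (205 + 232)*(-377) = 1/(-9*√(-4 - 5)) + (205 + 232)*(-377) = 1/(-27*I) + 437*(-377) = 1/(-27*I) - 164749 = I/27 - 164749 = -164749 + I/27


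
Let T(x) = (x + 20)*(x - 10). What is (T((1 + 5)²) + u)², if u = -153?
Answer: 1697809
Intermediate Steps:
T(x) = (-10 + x)*(20 + x) (T(x) = (20 + x)*(-10 + x) = (-10 + x)*(20 + x))
(T((1 + 5)²) + u)² = ((-200 + ((1 + 5)²)² + 10*(1 + 5)²) - 153)² = ((-200 + (6²)² + 10*6²) - 153)² = ((-200 + 36² + 10*36) - 153)² = ((-200 + 1296 + 360) - 153)² = (1456 - 153)² = 1303² = 1697809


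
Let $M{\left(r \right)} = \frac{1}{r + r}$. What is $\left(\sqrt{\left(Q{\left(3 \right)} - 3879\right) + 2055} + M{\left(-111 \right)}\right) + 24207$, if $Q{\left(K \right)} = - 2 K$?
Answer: $\frac{5373953}{222} + i \sqrt{1830} \approx 24207.0 + 42.779 i$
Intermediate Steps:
$M{\left(r \right)} = \frac{1}{2 r}$
$\left(\sqrt{\left(Q{\left(3 \right)} - 3879\right) + 2055} + M{\left(-111 \right)}\right) + 24207 = \left(\sqrt{\left(\left(-2\right) 3 - 3879\right) + 2055} + \frac{1}{2 \left(-111\right)}\right) + 24207 = \left(\sqrt{\left(-6 - 3879\right) + 2055} + \frac{1}{2} \left(- \frac{1}{111}\right)\right) + 24207 = \left(\sqrt{-3885 + 2055} - \frac{1}{222}\right) + 24207 = \left(\sqrt{-1830} - \frac{1}{222}\right) + 24207 = \left(i \sqrt{1830} - \frac{1}{222}\right) + 24207 = \left(- \frac{1}{222} + i \sqrt{1830}\right) + 24207 = \frac{5373953}{222} + i \sqrt{1830}$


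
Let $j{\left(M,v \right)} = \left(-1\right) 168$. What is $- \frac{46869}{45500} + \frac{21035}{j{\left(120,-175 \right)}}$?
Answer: $- \frac{34463089}{273000} \approx -126.24$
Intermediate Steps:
$j{\left(M,v \right)} = -168$
$- \frac{46869}{45500} + \frac{21035}{j{\left(120,-175 \right)}} = - \frac{46869}{45500} + \frac{21035}{-168} = \left(-46869\right) \frac{1}{45500} + 21035 \left(- \frac{1}{168}\right) = - \frac{46869}{45500} - \frac{3005}{24} = - \frac{34463089}{273000}$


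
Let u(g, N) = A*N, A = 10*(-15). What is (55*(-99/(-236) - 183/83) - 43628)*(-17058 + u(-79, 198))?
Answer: 20024316172551/9794 ≈ 2.0445e+9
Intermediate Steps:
A = -150
u(g, N) = -150*N
(55*(-99/(-236) - 183/83) - 43628)*(-17058 + u(-79, 198)) = (55*(-99/(-236) - 183/83) - 43628)*(-17058 - 150*198) = (55*(-99*(-1/236) - 183*1/83) - 43628)*(-17058 - 29700) = (55*(99/236 - 183/83) - 43628)*(-46758) = (55*(-34971/19588) - 43628)*(-46758) = (-1923405/19588 - 43628)*(-46758) = -856508669/19588*(-46758) = 20024316172551/9794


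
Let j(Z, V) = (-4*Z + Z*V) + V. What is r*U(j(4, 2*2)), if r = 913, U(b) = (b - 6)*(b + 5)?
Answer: -16434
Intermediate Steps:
j(Z, V) = V - 4*Z + V*Z (j(Z, V) = (-4*Z + V*Z) + V = V - 4*Z + V*Z)
U(b) = (-6 + b)*(5 + b)
r*U(j(4, 2*2)) = 913*(-30 + (2*2 - 4*4 + (2*2)*4)**2 - (2*2 - 4*4 + (2*2)*4)) = 913*(-30 + (4 - 16 + 4*4)**2 - (4 - 16 + 4*4)) = 913*(-30 + (4 - 16 + 16)**2 - (4 - 16 + 16)) = 913*(-30 + 4**2 - 1*4) = 913*(-30 + 16 - 4) = 913*(-18) = -16434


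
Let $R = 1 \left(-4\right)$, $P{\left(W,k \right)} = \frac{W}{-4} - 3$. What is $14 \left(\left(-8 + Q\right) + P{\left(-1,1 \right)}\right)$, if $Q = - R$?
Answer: $- \frac{189}{2} \approx -94.5$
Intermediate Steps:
$P{\left(W,k \right)} = -3 - \frac{W}{4}$ ($P{\left(W,k \right)} = W \left(- \frac{1}{4}\right) - 3 = - \frac{W}{4} - 3 = -3 - \frac{W}{4}$)
$R = -4$
$Q = 4$ ($Q = \left(-1\right) \left(-4\right) = 4$)
$14 \left(\left(-8 + Q\right) + P{\left(-1,1 \right)}\right) = 14 \left(\left(-8 + 4\right) - \frac{11}{4}\right) = 14 \left(-4 + \left(-3 + \frac{1}{4}\right)\right) = 14 \left(-4 - \frac{11}{4}\right) = 14 \left(- \frac{27}{4}\right) = - \frac{189}{2}$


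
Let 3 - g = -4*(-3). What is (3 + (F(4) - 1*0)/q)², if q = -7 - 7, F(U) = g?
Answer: 2601/196 ≈ 13.270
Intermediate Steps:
g = -9 (g = 3 - (-4)*(-3) = 3 - 1*12 = 3 - 12 = -9)
F(U) = -9
q = -14
(3 + (F(4) - 1*0)/q)² = (3 + (-9 - 1*0)/(-14))² = (3 + (-9 + 0)*(-1/14))² = (3 - 9*(-1/14))² = (3 + 9/14)² = (51/14)² = 2601/196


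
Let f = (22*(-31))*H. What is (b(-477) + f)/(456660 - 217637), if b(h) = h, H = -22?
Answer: 14527/239023 ≈ 0.060777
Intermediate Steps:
f = 15004 (f = (22*(-31))*(-22) = -682*(-22) = 15004)
(b(-477) + f)/(456660 - 217637) = (-477 + 15004)/(456660 - 217637) = 14527/239023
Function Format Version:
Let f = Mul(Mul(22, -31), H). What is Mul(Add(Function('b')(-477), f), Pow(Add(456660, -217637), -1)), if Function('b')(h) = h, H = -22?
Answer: Rational(14527, 239023) ≈ 0.060777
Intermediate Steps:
f = 15004 (f = Mul(Mul(22, -31), -22) = Mul(-682, -22) = 15004)
Mul(Add(Function('b')(-477), f), Pow(Add(456660, -217637), -1)) = Mul(Add(-477, 15004), Pow(Add(456660, -217637), -1)) = Mul(14527, Pow(239023, -1)) = Mul(14527, Rational(1, 239023)) = Rational(14527, 239023)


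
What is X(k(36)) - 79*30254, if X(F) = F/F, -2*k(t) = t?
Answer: -2390065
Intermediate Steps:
k(t) = -t/2
X(F) = 1
X(k(36)) - 79*30254 = 1 - 79*30254 = 1 - 2390066 = -2390065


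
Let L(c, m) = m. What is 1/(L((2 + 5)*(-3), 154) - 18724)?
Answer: -1/18570 ≈ -5.3850e-5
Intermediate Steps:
1/(L((2 + 5)*(-3), 154) - 18724) = 1/(154 - 18724) = 1/(-18570) = -1/18570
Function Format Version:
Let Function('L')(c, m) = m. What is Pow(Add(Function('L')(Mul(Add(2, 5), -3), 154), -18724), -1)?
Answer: Rational(-1, 18570) ≈ -5.3850e-5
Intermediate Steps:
Pow(Add(Function('L')(Mul(Add(2, 5), -3), 154), -18724), -1) = Pow(Add(154, -18724), -1) = Pow(-18570, -1) = Rational(-1, 18570)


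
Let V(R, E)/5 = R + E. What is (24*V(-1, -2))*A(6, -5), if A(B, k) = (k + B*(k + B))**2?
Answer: -360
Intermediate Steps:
V(R, E) = 5*E + 5*R (V(R, E) = 5*(R + E) = 5*(E + R) = 5*E + 5*R)
A(B, k) = (k + B*(B + k))**2
(24*V(-1, -2))*A(6, -5) = (24*(5*(-2) + 5*(-1)))*(-5 + 6**2 + 6*(-5))**2 = (24*(-10 - 5))*(-5 + 36 - 30)**2 = (24*(-15))*1**2 = -360*1 = -360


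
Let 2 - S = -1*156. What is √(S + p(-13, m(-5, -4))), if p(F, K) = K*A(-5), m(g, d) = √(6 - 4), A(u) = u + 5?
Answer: √158 ≈ 12.570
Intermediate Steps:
A(u) = 5 + u
m(g, d) = √2
p(F, K) = 0 (p(F, K) = K*(5 - 5) = K*0 = 0)
S = 158 (S = 2 - (-1)*156 = 2 - 1*(-156) = 2 + 156 = 158)
√(S + p(-13, m(-5, -4))) = √(158 + 0) = √158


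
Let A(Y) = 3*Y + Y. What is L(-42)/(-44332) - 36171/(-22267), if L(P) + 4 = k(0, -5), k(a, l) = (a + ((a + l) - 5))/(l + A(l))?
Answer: 4009032333/2467851610 ≈ 1.6245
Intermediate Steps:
A(Y) = 4*Y
k(a, l) = (-5 + l + 2*a)/(5*l) (k(a, l) = (a + ((a + l) - 5))/(l + 4*l) = (a + (-5 + a + l))/((5*l)) = (-5 + l + 2*a)*(1/(5*l)) = (-5 + l + 2*a)/(5*l))
L(P) = -18/5 (L(P) = -4 + (1/5)*(-5 - 5 + 2*0)/(-5) = -4 + (1/5)*(-1/5)*(-5 - 5 + 0) = -4 + (1/5)*(-1/5)*(-10) = -4 + 2/5 = -18/5)
L(-42)/(-44332) - 36171/(-22267) = -18/5/(-44332) - 36171/(-22267) = -18/5*(-1/44332) - 36171*(-1/22267) = 9/110830 + 36171/22267 = 4009032333/2467851610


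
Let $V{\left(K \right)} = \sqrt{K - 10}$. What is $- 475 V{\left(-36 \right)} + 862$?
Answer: $862 - 475 i \sqrt{46} \approx 862.0 - 3221.6 i$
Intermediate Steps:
$V{\left(K \right)} = \sqrt{-10 + K}$
$- 475 V{\left(-36 \right)} + 862 = - 475 \sqrt{-10 - 36} + 862 = - 475 \sqrt{-46} + 862 = - 475 i \sqrt{46} + 862 = 862 - 475 i \sqrt{46}$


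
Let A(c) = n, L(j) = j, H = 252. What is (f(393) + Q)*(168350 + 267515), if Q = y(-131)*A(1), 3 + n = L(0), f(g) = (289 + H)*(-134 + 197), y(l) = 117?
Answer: 14702598180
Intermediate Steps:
f(g) = 34083 (f(g) = (289 + 252)*(-134 + 197) = 541*63 = 34083)
n = -3 (n = -3 + 0 = -3)
A(c) = -3
Q = -351 (Q = 117*(-3) = -351)
(f(393) + Q)*(168350 + 267515) = (34083 - 351)*(168350 + 267515) = 33732*435865 = 14702598180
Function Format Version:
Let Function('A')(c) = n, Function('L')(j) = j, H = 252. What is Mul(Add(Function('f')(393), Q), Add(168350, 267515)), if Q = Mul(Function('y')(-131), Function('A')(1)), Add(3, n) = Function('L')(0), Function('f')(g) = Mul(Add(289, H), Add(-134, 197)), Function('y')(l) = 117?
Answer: 14702598180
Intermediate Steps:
Function('f')(g) = 34083 (Function('f')(g) = Mul(Add(289, 252), Add(-134, 197)) = Mul(541, 63) = 34083)
n = -3 (n = Add(-3, 0) = -3)
Function('A')(c) = -3
Q = -351 (Q = Mul(117, -3) = -351)
Mul(Add(Function('f')(393), Q), Add(168350, 267515)) = Mul(Add(34083, -351), Add(168350, 267515)) = Mul(33732, 435865) = 14702598180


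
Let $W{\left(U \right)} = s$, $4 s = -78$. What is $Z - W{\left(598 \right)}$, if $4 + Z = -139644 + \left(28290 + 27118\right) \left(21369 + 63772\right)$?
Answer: $\frac{9434705799}{2} \approx 4.7174 \cdot 10^{9}$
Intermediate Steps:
$s = - \frac{39}{2}$ ($s = \frac{1}{4} \left(-78\right) = - \frac{39}{2} \approx -19.5$)
$W{\left(U \right)} = - \frac{39}{2}$
$Z = 4717352880$ ($Z = -4 - \left(139644 - \left(28290 + 27118\right) \left(21369 + 63772\right)\right) = -4 + \left(-139644 + 55408 \cdot 85141\right) = -4 + \left(-139644 + 4717492528\right) = -4 + 4717352884 = 4717352880$)
$Z - W{\left(598 \right)} = 4717352880 - - \frac{39}{2} = 4717352880 + \frac{39}{2} = \frac{9434705799}{2}$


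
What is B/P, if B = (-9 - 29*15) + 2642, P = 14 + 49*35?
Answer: 314/247 ≈ 1.2713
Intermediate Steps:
P = 1729 (P = 14 + 1715 = 1729)
B = 2198 (B = (-9 - 435) + 2642 = -444 + 2642 = 2198)
B/P = 2198/1729 = 2198*(1/1729) = 314/247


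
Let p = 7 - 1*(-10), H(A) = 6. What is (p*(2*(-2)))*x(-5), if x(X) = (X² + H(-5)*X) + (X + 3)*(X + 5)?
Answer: 340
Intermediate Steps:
p = 17 (p = 7 + 10 = 17)
x(X) = X² + 6*X + (3 + X)*(5 + X) (x(X) = (X² + 6*X) + (X + 3)*(X + 5) = (X² + 6*X) + (3 + X)*(5 + X) = X² + 6*X + (3 + X)*(5 + X))
(p*(2*(-2)))*x(-5) = (17*(2*(-2)))*(15 + 2*(-5)² + 14*(-5)) = (17*(-4))*(15 + 2*25 - 70) = -68*(15 + 50 - 70) = -68*(-5) = 340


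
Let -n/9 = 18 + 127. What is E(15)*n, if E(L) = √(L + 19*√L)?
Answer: -1305*√(15 + 19*√15) ≈ -12283.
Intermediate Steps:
n = -1305 (n = -9*(18 + 127) = -9*145 = -1305)
E(15)*n = √(15 + 19*√15)*(-1305) = -1305*√(15 + 19*√15)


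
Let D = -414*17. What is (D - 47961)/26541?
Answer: -2037/983 ≈ -2.0722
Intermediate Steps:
D = -7038
(D - 47961)/26541 = (-7038 - 47961)/26541 = -54999*1/26541 = -2037/983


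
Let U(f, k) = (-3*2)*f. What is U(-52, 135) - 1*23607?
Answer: -23295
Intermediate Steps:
U(f, k) = -6*f
U(-52, 135) - 1*23607 = -6*(-52) - 1*23607 = 312 - 23607 = -23295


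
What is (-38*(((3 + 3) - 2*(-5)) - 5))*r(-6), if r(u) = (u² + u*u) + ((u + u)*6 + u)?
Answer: 2508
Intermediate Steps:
r(u) = 2*u² + 13*u (r(u) = (u² + u²) + ((2*u)*6 + u) = 2*u² + (12*u + u) = 2*u² + 13*u)
(-38*(((3 + 3) - 2*(-5)) - 5))*r(-6) = (-38*(((3 + 3) - 2*(-5)) - 5))*(-6*(13 + 2*(-6))) = (-38*((6 + 10) - 5))*(-6*(13 - 12)) = (-38*(16 - 5))*(-6*1) = -38*11*(-6) = -418*(-6) = 2508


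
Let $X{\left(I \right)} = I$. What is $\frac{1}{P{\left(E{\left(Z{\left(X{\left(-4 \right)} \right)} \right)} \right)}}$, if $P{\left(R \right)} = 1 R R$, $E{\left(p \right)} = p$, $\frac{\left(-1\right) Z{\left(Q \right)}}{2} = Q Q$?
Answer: $\frac{1}{1024} \approx 0.00097656$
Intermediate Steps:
$Z{\left(Q \right)} = - 2 Q^{2}$ ($Z{\left(Q \right)} = - 2 Q Q = - 2 Q^{2}$)
$P{\left(R \right)} = R^{2}$ ($P{\left(R \right)} = R R = R^{2}$)
$\frac{1}{P{\left(E{\left(Z{\left(X{\left(-4 \right)} \right)} \right)} \right)}} = \frac{1}{\left(- 2 \left(-4\right)^{2}\right)^{2}} = \frac{1}{\left(\left(-2\right) 16\right)^{2}} = \frac{1}{\left(-32\right)^{2}} = \frac{1}{1024}$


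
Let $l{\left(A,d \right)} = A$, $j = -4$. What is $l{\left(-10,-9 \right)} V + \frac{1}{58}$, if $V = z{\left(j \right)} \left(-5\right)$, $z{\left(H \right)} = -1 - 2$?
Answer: $- \frac{8699}{58} \approx -149.98$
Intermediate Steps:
$z{\left(H \right)} = -3$
$V = 15$ ($V = \left(-3\right) \left(-5\right) = 15$)
$l{\left(-10,-9 \right)} V + \frac{1}{58} = \left(-10\right) 15 + \frac{1}{58} = -150 + \frac{1}{58} = - \frac{8699}{58}$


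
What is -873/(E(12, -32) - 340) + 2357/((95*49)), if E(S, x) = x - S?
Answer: 1656301/595840 ≈ 2.7798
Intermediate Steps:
-873/(E(12, -32) - 340) + 2357/((95*49)) = -873/((-32 - 1*12) - 340) + 2357/((95*49)) = -873/((-32 - 12) - 340) + 2357/4655 = -873/(-44 - 340) + 2357*(1/4655) = -873/(-384) + 2357/4655 = -873*(-1/384) + 2357/4655 = 291/128 + 2357/4655 = 1656301/595840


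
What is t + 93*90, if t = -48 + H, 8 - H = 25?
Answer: 8305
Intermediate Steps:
H = -17 (H = 8 - 1*25 = 8 - 25 = -17)
t = -65 (t = -48 - 17 = -65)
t + 93*90 = -65 + 93*90 = -65 + 8370 = 8305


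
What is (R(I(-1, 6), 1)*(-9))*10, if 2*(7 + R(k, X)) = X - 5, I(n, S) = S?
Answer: 810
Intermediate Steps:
R(k, X) = -19/2 + X/2 (R(k, X) = -7 + (X - 5)/2 = -7 + (-5 + X)/2 = -7 + (-5/2 + X/2) = -19/2 + X/2)
(R(I(-1, 6), 1)*(-9))*10 = ((-19/2 + (½)*1)*(-9))*10 = ((-19/2 + ½)*(-9))*10 = -9*(-9)*10 = 81*10 = 810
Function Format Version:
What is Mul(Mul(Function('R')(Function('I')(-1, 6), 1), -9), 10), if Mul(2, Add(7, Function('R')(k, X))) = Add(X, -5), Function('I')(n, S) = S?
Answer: 810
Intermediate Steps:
Function('R')(k, X) = Add(Rational(-19, 2), Mul(Rational(1, 2), X)) (Function('R')(k, X) = Add(-7, Mul(Rational(1, 2), Add(X, -5))) = Add(-7, Mul(Rational(1, 2), Add(-5, X))) = Add(-7, Add(Rational(-5, 2), Mul(Rational(1, 2), X))) = Add(Rational(-19, 2), Mul(Rational(1, 2), X)))
Mul(Mul(Function('R')(Function('I')(-1, 6), 1), -9), 10) = Mul(Mul(Add(Rational(-19, 2), Mul(Rational(1, 2), 1)), -9), 10) = Mul(Mul(Add(Rational(-19, 2), Rational(1, 2)), -9), 10) = Mul(Mul(-9, -9), 10) = Mul(81, 10) = 810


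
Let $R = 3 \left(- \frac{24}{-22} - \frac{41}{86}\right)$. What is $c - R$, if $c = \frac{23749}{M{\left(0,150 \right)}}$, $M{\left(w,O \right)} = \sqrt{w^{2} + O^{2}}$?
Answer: $\frac{5551276}{35475} \approx 156.48$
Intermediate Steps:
$M{\left(w,O \right)} = \sqrt{O^{2} + w^{2}}$
$R = \frac{1743}{946}$ ($R = 3 \left(\left(-24\right) \left(- \frac{1}{22}\right) - \frac{41}{86}\right) = 3 \left(\frac{12}{11} - \frac{41}{86}\right) = 3 \cdot \frac{581}{946} = \frac{1743}{946} \approx 1.8425$)
$c = \frac{23749}{150}$ ($c = \frac{23749}{\sqrt{150^{2} + 0^{2}}} = \frac{23749}{\sqrt{22500 + 0}} = \frac{23749}{\sqrt{22500}} = \frac{23749}{150} \approx 158.33$)
$c - R = \frac{23749}{150} - \frac{1743}{946} = \frac{5551276}{35475}$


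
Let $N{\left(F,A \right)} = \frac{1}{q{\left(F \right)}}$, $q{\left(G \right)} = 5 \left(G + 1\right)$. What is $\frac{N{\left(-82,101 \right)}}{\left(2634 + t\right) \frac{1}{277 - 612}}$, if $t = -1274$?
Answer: $\frac{67}{110160} \approx 0.00060821$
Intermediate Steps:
$q{\left(G \right)} = 5 + 5 G$ ($q{\left(G \right)} = 5 \left(1 + G\right) = 5 + 5 G$)
$N{\left(F,A \right)} = \frac{1}{5 + 5 F}$
$\frac{N{\left(-82,101 \right)}}{\left(2634 + t\right) \frac{1}{277 - 612}} = \frac{\frac{1}{5} \frac{1}{1 - 82}}{\left(2634 - 1274\right) \frac{1}{277 - 612}} = \frac{\frac{1}{5} \frac{1}{-81}}{1360 \frac{1}{277 + \left(-1968 + 1356\right)}} = \frac{\frac{1}{5} \left(- \frac{1}{81}\right)}{1360 \frac{1}{277 - 612}} = - \frac{1}{405 \frac{1360}{-335}} = - \frac{1}{405 \cdot 1360 \left(- \frac{1}{335}\right)} = - \frac{1}{405 \left(- \frac{272}{67}\right)} = \left(- \frac{1}{405}\right) \left(- \frac{67}{272}\right) = \frac{67}{110160}$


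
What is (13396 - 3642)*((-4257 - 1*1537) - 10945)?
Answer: -163272206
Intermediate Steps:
(13396 - 3642)*((-4257 - 1*1537) - 10945) = 9754*((-4257 - 1537) - 10945) = 9754*(-5794 - 10945) = 9754*(-16739) = -163272206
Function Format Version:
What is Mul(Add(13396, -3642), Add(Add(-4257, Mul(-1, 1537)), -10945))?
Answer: -163272206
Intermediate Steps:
Mul(Add(13396, -3642), Add(Add(-4257, Mul(-1, 1537)), -10945)) = Mul(9754, Add(Add(-4257, -1537), -10945)) = Mul(9754, Add(-5794, -10945)) = Mul(9754, -16739) = -163272206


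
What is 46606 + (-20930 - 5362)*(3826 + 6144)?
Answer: -262084634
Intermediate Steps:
46606 + (-20930 - 5362)*(3826 + 6144) = 46606 - 26292*9970 = 46606 - 262131240 = -262084634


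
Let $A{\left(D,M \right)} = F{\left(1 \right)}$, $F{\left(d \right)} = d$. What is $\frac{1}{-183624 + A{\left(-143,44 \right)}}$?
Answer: $- \frac{1}{183623} \approx -5.4459 \cdot 10^{-6}$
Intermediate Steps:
$A{\left(D,M \right)} = 1$
$\frac{1}{-183624 + A{\left(-143,44 \right)}} = \frac{1}{-183624 + 1} = \frac{1}{-183623} = - \frac{1}{183623}$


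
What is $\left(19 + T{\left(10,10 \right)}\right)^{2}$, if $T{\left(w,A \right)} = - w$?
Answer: $81$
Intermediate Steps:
$\left(19 + T{\left(10,10 \right)}\right)^{2} = \left(19 - 10\right)^{2} = 9^{2} = 81$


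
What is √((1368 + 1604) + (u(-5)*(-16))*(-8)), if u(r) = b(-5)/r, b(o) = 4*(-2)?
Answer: 38*√55/5 ≈ 56.363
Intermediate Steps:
b(o) = -8
u(r) = -8/r
√((1368 + 1604) + (u(-5)*(-16))*(-8)) = √((1368 + 1604) + (-8/(-5)*(-16))*(-8)) = √(2972 + (-8*(-⅕)*(-16))*(-8)) = √(2972 + ((8/5)*(-16))*(-8)) = √(2972 - 128/5*(-8)) = √(2972 + 1024/5) = √(15884/5) = 38*√55/5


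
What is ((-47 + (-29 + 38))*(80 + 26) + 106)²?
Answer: 15382084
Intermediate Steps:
((-47 + (-29 + 38))*(80 + 26) + 106)² = ((-47 + 9)*106 + 106)² = (-38*106 + 106)² = (-4028 + 106)² = (-3922)² = 15382084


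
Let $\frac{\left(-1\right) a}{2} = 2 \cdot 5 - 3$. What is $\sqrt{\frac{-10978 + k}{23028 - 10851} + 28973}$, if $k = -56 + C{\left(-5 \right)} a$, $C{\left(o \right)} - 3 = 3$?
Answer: $\frac{\sqrt{53036563151}}{1353} \approx 170.21$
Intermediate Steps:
$C{\left(o \right)} = 6$ ($C{\left(o \right)} = 3 + 3 = 6$)
$a = -14$ ($a = - 2 \left(2 \cdot 5 - 3\right) = - 2 \left(10 - 3\right) = \left(-2\right) 7 = -14$)
$k = -140$ ($k = -56 + 6 \left(-14\right) = -56 - 84 = -140$)
$\sqrt{\frac{-10978 + k}{23028 - 10851} + 28973} = \sqrt{\frac{-10978 - 140}{23028 - 10851} + 28973} = \sqrt{- \frac{11118}{23028 - 10851} + 28973} = \sqrt{- \frac{11118}{12177} + 28973} = \sqrt{\left(-11118\right) \frac{1}{12177} + 28973} = \sqrt{- \frac{3706}{4059} + 28973} = \sqrt{\frac{117597701}{4059}} = \frac{\sqrt{53036563151}}{1353}$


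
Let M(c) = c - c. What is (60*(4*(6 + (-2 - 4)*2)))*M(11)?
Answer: 0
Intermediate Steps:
M(c) = 0
(60*(4*(6 + (-2 - 4)*2)))*M(11) = (60*(4*(6 + (-2 - 4)*2)))*0 = (60*(4*(6 - 6*2)))*0 = (60*(4*(6 - 12)))*0 = (60*(4*(-6)))*0 = (60*(-24))*0 = -1440*0 = 0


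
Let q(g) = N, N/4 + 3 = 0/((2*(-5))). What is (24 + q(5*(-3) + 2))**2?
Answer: 144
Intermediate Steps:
N = -12 (N = -12 + 4*(0/((2*(-5)))) = -12 + 4*(0/(-10)) = -12 + 4*(0*(-1/10)) = -12 + 4*0 = -12 + 0 = -12)
q(g) = -12
(24 + q(5*(-3) + 2))**2 = (24 - 12)**2 = 12**2 = 144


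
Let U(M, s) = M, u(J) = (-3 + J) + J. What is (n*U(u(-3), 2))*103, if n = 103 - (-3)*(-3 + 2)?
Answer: -92700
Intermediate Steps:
u(J) = -3 + 2*J
n = 100 (n = 103 - (-3)*(-1) = 103 - 1*3 = 103 - 3 = 100)
(n*U(u(-3), 2))*103 = (100*(-3 + 2*(-3)))*103 = (100*(-3 - 6))*103 = (100*(-9))*103 = -900*103 = -92700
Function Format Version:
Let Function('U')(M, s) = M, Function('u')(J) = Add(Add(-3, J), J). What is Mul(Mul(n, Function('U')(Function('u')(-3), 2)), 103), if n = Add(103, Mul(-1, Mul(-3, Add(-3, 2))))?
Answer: -92700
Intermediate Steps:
Function('u')(J) = Add(-3, Mul(2, J))
n = 100 (n = Add(103, Mul(-1, Mul(-3, -1))) = Add(103, Mul(-1, 3)) = Add(103, -3) = 100)
Mul(Mul(n, Function('U')(Function('u')(-3), 2)), 103) = Mul(Mul(100, Add(-3, Mul(2, -3))), 103) = Mul(Mul(100, Add(-3, -6)), 103) = Mul(Mul(100, -9), 103) = Mul(-900, 103) = -92700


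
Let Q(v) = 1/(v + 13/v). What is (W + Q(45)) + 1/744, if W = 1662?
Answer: 1260039791/758136 ≈ 1662.0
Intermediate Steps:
(W + Q(45)) + 1/744 = (1662 + 45/(13 + 45²)) + 1/744 = (1662 + 45/(13 + 2025)) + 1/744 = (1662 + 45/2038) + 1/744 = 3387201/2038 + 1/744 = 1260039791/758136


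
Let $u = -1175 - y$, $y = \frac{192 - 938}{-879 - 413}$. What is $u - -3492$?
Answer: $\frac{1496409}{646} \approx 2316.4$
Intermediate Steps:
$y = \frac{373}{646}$ ($y = - \frac{746}{-1292} = \left(-746\right) \left(- \frac{1}{1292}\right) = \frac{373}{646} \approx 0.5774$)
$u = - \frac{759423}{646}$ ($u = -1175 - \frac{373}{646} = - \frac{759423}{646} \approx -1175.6$)
$u - -3492 = - \frac{759423}{646} - -3492 = - \frac{759423}{646} + 3492 = \frac{1496409}{646}$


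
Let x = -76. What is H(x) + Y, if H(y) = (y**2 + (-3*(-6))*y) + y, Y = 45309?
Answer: 49641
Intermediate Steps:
H(y) = y**2 + 19*y (H(y) = (y**2 + 18*y) + y = y**2 + 19*y)
H(x) + Y = -76*(19 - 76) + 45309 = -76*(-57) + 45309 = 4332 + 45309 = 49641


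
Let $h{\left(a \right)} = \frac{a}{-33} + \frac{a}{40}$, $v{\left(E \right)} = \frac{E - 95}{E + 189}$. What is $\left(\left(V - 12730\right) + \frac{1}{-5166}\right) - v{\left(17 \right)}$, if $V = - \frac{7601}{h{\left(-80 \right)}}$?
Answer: $- \frac{8153408000}{266049} \approx -30646.0$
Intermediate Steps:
$v{\left(E \right)} = \frac{-95 + E}{189 + E}$
$h{\left(a \right)} = - \frac{7 a}{1320}$ ($h{\left(a \right)} = a \left(- \frac{1}{33}\right) + a \frac{1}{40} = - \frac{a}{33} + \frac{a}{40} = - \frac{7 a}{1320}$)
$V = - \frac{250833}{14}$ ($V = - \frac{7601}{\left(- \frac{7}{1320}\right) \left(-80\right)} = - \frac{7601}{\frac{14}{33}} = \left(-7601\right) \frac{33}{14} = - \frac{250833}{14} \approx -17917.0$)
$\left(\left(V - 12730\right) + \frac{1}{-5166}\right) - v{\left(17 \right)} = \left(\left(- \frac{250833}{14} - 12730\right) + \frac{1}{-5166}\right) - \frac{-95 + 17}{189 + 17} = \left(- \frac{429053}{14} - \frac{1}{5166}\right) - \frac{1}{206} \left(-78\right) = - \frac{79160279}{2583} - \frac{1}{206} \left(-78\right) = - \frac{79160279}{2583} - - \frac{39}{103} = - \frac{79160279}{2583} + \frac{39}{103} = - \frac{8153408000}{266049}$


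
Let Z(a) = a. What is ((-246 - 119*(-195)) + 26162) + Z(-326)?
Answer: 48795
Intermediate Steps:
((-246 - 119*(-195)) + 26162) + Z(-326) = ((-246 - 119*(-195)) + 26162) - 326 = ((-246 + 23205) + 26162) - 326 = (22959 + 26162) - 326 = 49121 - 326 = 48795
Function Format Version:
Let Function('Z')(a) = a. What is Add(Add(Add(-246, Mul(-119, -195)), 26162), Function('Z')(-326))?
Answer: 48795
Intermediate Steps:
Add(Add(Add(-246, Mul(-119, -195)), 26162), Function('Z')(-326)) = Add(Add(Add(-246, Mul(-119, -195)), 26162), -326) = Add(Add(Add(-246, 23205), 26162), -326) = Add(Add(22959, 26162), -326) = Add(49121, -326) = 48795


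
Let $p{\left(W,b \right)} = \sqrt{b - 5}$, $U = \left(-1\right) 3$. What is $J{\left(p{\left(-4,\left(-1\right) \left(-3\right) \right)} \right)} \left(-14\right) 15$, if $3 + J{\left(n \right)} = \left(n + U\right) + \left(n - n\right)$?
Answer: $1260 - 210 i \sqrt{2} \approx 1260.0 - 296.98 i$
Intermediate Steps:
$U = -3$
$p{\left(W,b \right)} = \sqrt{-5 + b}$
$J{\left(n \right)} = -6 + n$ ($J{\left(n \right)} = -3 + \left(\left(n - 3\right) + \left(n - n\right)\right) = -3 + \left(\left(-3 + n\right) + 0\right) = -3 + \left(-3 + n\right) = -6 + n$)
$J{\left(p{\left(-4,\left(-1\right) \left(-3\right) \right)} \right)} \left(-14\right) 15 = \left(-6 + \sqrt{-5 - -3}\right) \left(-14\right) 15 = \left(-6 + \sqrt{-5 + 3}\right) \left(-14\right) 15 = \left(-6 + \sqrt{-2}\right) \left(-14\right) 15 = \left(-6 + i \sqrt{2}\right) \left(-14\right) 15 = \left(84 - 14 i \sqrt{2}\right) 15 = 1260 - 210 i \sqrt{2}$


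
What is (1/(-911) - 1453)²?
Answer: 1752139331856/829921 ≈ 2.1112e+6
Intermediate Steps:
(1/(-911) - 1453)² = (-1/911 - 1453)² = (-1323684/911)² = 1752139331856/829921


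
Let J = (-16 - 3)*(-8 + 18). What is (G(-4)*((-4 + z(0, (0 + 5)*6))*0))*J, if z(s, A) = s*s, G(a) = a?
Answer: 0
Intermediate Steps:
J = -190 (J = -19*10 = -190)
z(s, A) = s**2
(G(-4)*((-4 + z(0, (0 + 5)*6))*0))*J = -4*(-4 + 0**2)*0*(-190) = -4*(-4 + 0)*0*(-190) = -(-16)*0*(-190) = -4*0*(-190) = 0*(-190) = 0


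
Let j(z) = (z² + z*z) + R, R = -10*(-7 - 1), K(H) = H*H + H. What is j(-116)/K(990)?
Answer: 13496/490545 ≈ 0.027512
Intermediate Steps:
K(H) = H + H² (K(H) = H² + H = H + H²)
R = 80 (R = -10*(-8) = 80)
j(z) = 80 + 2*z² (j(z) = (z² + z*z) + 80 = (z² + z²) + 80 = 2*z² + 80 = 80 + 2*z²)
j(-116)/K(990) = (80 + 2*(-116)²)/((990*(1 + 990))) = (80 + 2*13456)/((990*991)) = (80 + 26912)/981090 = 26992*(1/981090) = 13496/490545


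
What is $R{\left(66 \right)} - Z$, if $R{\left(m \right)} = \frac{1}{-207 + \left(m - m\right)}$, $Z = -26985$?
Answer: $\frac{5585894}{207} \approx 26985.0$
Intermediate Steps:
$R{\left(m \right)} = - \frac{1}{207}$ ($R{\left(m \right)} = \frac{1}{-207 + 0} = \frac{1}{-207} = - \frac{1}{207}$)
$R{\left(66 \right)} - Z = - \frac{1}{207} - -26985 = - \frac{1}{207} + 26985 = \frac{5585894}{207}$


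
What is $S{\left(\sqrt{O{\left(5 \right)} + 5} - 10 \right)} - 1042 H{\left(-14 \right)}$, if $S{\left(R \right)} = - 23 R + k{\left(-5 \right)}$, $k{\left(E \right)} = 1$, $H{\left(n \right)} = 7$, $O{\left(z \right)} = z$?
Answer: $-7063 - 23 \sqrt{10} \approx -7135.7$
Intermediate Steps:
$S{\left(R \right)} = 1 - 23 R$ ($S{\left(R \right)} = - 23 R + 1 = 1 - 23 R$)
$S{\left(\sqrt{O{\left(5 \right)} + 5} - 10 \right)} - 1042 H{\left(-14 \right)} = \left(1 - 23 \left(\sqrt{5 + 5} - 10\right)\right) - 7294 = \left(1 - 23 \left(\sqrt{10} - 10\right)\right) - 7294 = \left(1 - 23 \left(-10 + \sqrt{10}\right)\right) - 7294 = \left(1 + \left(230 - 23 \sqrt{10}\right)\right) - 7294 = \left(231 - 23 \sqrt{10}\right) - 7294 = -7063 - 23 \sqrt{10}$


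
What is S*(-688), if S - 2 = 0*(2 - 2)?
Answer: -1376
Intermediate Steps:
S = 2 (S = 2 + 0*(2 - 2) = 2 + 0*0 = 2 + 0 = 2)
S*(-688) = 2*(-688) = -1376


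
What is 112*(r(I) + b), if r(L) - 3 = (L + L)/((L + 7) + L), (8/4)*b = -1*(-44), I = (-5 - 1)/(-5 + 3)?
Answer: 37072/13 ≈ 2851.7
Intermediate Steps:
I = 3 (I = -6/(-2) = -6*(-½) = 3)
b = 22 (b = (-1*(-44))/2 = (½)*44 = 22)
r(L) = 3 + 2*L/(7 + 2*L) (r(L) = 3 + (L + L)/((L + 7) + L) = 3 + (2*L)/((7 + L) + L) = 3 + (2*L)/(7 + 2*L) = 3 + 2*L/(7 + 2*L))
112*(r(I) + b) = 112*((21 + 8*3)/(7 + 2*3) + 22) = 112*((21 + 24)/(7 + 6) + 22) = 112*(45/13 + 22) = 112*(331/13) = 37072/13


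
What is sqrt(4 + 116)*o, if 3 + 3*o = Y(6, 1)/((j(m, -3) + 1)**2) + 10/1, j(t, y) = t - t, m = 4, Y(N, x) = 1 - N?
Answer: 4*sqrt(30)/3 ≈ 7.3030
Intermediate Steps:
j(t, y) = 0
o = 2/3 (o = -1 + ((1 - 1*6)/((0 + 1)**2) + 10/1)/3 = -1 + ((1 - 6)/(1**2) + 10*1)/3 = -1 + (-5/1 + 10)/3 = -1 + (-5*1 + 10)/3 = -1 + (-5 + 10)/3 = -1 + (1/3)*5 = -1 + 5/3 = 2/3 ≈ 0.66667)
sqrt(4 + 116)*o = sqrt(4 + 116)*(2/3) = sqrt(120)*(2/3) = (2*sqrt(30))*(2/3) = 4*sqrt(30)/3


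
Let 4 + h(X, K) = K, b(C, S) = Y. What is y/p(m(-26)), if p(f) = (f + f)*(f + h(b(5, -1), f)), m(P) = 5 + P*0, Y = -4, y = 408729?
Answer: 136243/20 ≈ 6812.1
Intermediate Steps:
b(C, S) = -4
m(P) = 5 (m(P) = 5 + 0 = 5)
h(X, K) = -4 + K
p(f) = 2*f*(-4 + 2*f) (p(f) = (f + f)*(f + (-4 + f)) = (2*f)*(-4 + 2*f) = 2*f*(-4 + 2*f))
y/p(m(-26)) = 408729/((4*5*(-2 + 5))) = 408729/((4*5*3)) = 408729/60 = 408729*(1/60) = 136243/20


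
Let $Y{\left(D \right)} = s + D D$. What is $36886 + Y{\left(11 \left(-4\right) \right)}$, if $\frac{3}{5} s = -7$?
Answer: $\frac{116431}{3} \approx 38810.0$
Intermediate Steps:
$s = - \frac{35}{3}$ ($s = \frac{5}{3} \left(-7\right) = - \frac{35}{3} \approx -11.667$)
$Y{\left(D \right)} = - \frac{35}{3} + D^{2}$ ($Y{\left(D \right)} = - \frac{35}{3} + D D = - \frac{35}{3} + D^{2}$)
$36886 + Y{\left(11 \left(-4\right) \right)} = 36886 - \left(\frac{35}{3} - \left(11 \left(-4\right)\right)^{2}\right) = 36886 - \left(\frac{35}{3} - \left(-44\right)^{2}\right) = 36886 + \left(- \frac{35}{3} + 1936\right) = 36886 + \frac{5773}{3} = \frac{116431}{3}$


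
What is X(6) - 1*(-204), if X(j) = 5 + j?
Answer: 215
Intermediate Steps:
X(6) - 1*(-204) = (5 + 6) - 1*(-204) = 11 + 204 = 215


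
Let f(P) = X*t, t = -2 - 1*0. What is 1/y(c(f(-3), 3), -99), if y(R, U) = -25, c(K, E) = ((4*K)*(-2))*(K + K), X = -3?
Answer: -1/25 ≈ -0.040000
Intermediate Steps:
t = -2 (t = -2 + 0 = -2)
f(P) = 6 (f(P) = -3*(-2) = 6)
c(K, E) = -16*K² (c(K, E) = (-8*K)*(2*K) = -16*K²)
1/y(c(f(-3), 3), -99) = 1/(-25) = -1/25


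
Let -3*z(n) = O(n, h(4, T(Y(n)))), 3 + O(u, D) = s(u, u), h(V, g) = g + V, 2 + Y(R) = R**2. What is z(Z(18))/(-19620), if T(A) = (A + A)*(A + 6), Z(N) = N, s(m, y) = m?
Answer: 1/3924 ≈ 0.00025484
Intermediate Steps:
Y(R) = -2 + R**2
T(A) = 2*A*(6 + A) (T(A) = (2*A)*(6 + A) = 2*A*(6 + A))
h(V, g) = V + g
O(u, D) = -3 + u
z(n) = 1 - n/3 (z(n) = -(-3 + n)/3 = 1 - n/3)
z(Z(18))/(-19620) = (1 - 1/3*18)/(-19620) = (1 - 6)*(-1/19620) = -5*(-1/19620) = 1/3924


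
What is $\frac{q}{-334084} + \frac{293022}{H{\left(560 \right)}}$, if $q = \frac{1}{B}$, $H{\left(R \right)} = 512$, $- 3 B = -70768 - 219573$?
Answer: $\frac{3552828847113579}{6207890089216} \approx 572.31$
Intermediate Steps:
$B = \frac{290341}{3}$ ($B = - \frac{-70768 - 219573}{3} = \left(- \frac{1}{3}\right) \left(-290341\right) = \frac{290341}{3} \approx 96780.0$)
$q = \frac{3}{290341}$ ($q = \frac{1}{\frac{290341}{3}} = \frac{3}{290341} \approx 1.0333 \cdot 10^{-5}$)
$\frac{q}{-334084} + \frac{293022}{H{\left(560 \right)}} = \frac{3}{290341 \left(-334084\right)} + \frac{293022}{512} = \frac{3}{290341} \left(- \frac{1}{334084}\right) + 293022 \cdot \frac{1}{512} = - \frac{3}{96998282644} + \frac{146511}{256} = \frac{3552828847113579}{6207890089216}$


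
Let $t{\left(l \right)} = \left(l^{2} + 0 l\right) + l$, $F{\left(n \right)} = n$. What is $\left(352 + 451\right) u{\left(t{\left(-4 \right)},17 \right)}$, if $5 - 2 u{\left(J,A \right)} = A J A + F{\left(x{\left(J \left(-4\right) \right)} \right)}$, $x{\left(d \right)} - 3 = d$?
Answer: $-1372327$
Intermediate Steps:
$x{\left(d \right)} = 3 + d$
$t{\left(l \right)} = l + l^{2}$ ($t{\left(l \right)} = \left(l^{2} + 0\right) + l = l^{2} + l = l + l^{2}$)
$u{\left(J,A \right)} = 1 + 2 J - \frac{J A^{2}}{2}$ ($u{\left(J,A \right)} = \frac{5}{2} - \frac{A J A + \left(3 + J \left(-4\right)\right)}{2} = \frac{5}{2} - \frac{J A^{2} - \left(-3 + 4 J\right)}{2} = \frac{5}{2} - \frac{3 - 4 J + J A^{2}}{2} = \frac{5}{2} - \left(\frac{3}{2} - 2 J + \frac{J A^{2}}{2}\right) = 1 + 2 J - \frac{J A^{2}}{2}$)
$\left(352 + 451\right) u{\left(t{\left(-4 \right)},17 \right)} = \left(352 + 451\right) \left(1 + 2 \left(- 4 \left(1 - 4\right)\right) - \frac{- 4 \left(1 - 4\right) 17^{2}}{2}\right) = 803 \left(1 + 2 \left(\left(-4\right) \left(-3\right)\right) - \frac{1}{2} \left(\left(-4\right) \left(-3\right)\right) 289\right) = 803 \left(1 + 2 \cdot 12 - 6 \cdot 289\right) = 803 \left(1 + 24 - 1734\right) = 803 \left(-1709\right) = -1372327$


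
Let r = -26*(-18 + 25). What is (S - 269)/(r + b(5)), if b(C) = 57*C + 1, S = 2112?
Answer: 1843/104 ≈ 17.721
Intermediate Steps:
b(C) = 1 + 57*C
r = -182 (r = -26*7 = -182)
(S - 269)/(r + b(5)) = (2112 - 269)/(-182 + (1 + 57*5)) = 1843/(-182 + (1 + 285)) = 1843/(-182 + 286) = 1843/104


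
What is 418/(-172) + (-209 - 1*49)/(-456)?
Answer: -6093/3268 ≈ -1.8644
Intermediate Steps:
418/(-172) + (-209 - 1*49)/(-456) = 418*(-1/172) + (-209 - 49)*(-1/456) = -209/86 - 258*(-1/456) = -209/86 + 43/76 = -6093/3268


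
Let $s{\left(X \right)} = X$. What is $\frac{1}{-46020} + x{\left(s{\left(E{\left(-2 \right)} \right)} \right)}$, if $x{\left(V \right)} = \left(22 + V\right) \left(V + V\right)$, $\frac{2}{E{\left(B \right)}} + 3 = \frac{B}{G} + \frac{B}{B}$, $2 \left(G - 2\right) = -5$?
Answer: $\frac{2116919}{46020} \approx 46.0$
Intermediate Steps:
$G = - \frac{1}{2}$ ($G = 2 + \frac{1}{2} \left(-5\right) = 2 - \frac{5}{2} = - \frac{1}{2} \approx -0.5$)
$E{\left(B \right)} = \frac{2}{-2 - 2 B}$ ($E{\left(B \right)} = \frac{2}{-3 + \left(\frac{B}{- \frac{1}{2}} + \frac{B}{B}\right)} = \frac{2}{-3 + \left(B \left(-2\right) + 1\right)} = \frac{2}{-3 - \left(-1 + 2 B\right)} = \frac{2}{-2 - 2 B}$)
$x{\left(V \right)} = 2 V \left(22 + V\right)$ ($x{\left(V \right)} = \left(22 + V\right) 2 V = 2 V \left(22 + V\right)$)
$\frac{1}{-46020} + x{\left(s{\left(E{\left(-2 \right)} \right)} \right)} = \frac{1}{-46020} + 2 \left(- \frac{1}{1 - 2}\right) \left(22 - \frac{1}{1 - 2}\right) = - \frac{1}{46020} + 2 \left(- \frac{1}{-1}\right) \left(22 - \frac{1}{-1}\right) = - \frac{1}{46020} + 2 \left(\left(-1\right) \left(-1\right)\right) \left(22 - -1\right) = - \frac{1}{46020} + 2 \cdot 1 \left(22 + 1\right) = - \frac{1}{46020} + 2 \cdot 1 \cdot 23 = - \frac{1}{46020} + 46 = \frac{2116919}{46020}$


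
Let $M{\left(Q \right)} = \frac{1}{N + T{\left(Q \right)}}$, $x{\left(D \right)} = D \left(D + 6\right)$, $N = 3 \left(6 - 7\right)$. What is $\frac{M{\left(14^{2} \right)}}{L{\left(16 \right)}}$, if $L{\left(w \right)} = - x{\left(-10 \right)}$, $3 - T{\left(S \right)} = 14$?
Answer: $\frac{1}{560} \approx 0.0017857$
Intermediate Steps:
$T{\left(S \right)} = -11$ ($T{\left(S \right)} = 3 - 14 = -11$)
$N = -3$ ($N = 3 \left(-1\right) = -3$)
$x{\left(D \right)} = D \left(6 + D\right)$
$M{\left(Q \right)} = - \frac{1}{14}$ ($M{\left(Q \right)} = \frac{1}{-3 - 11} = \frac{1}{-14} = - \frac{1}{14}$)
$L{\left(w \right)} = -40$ ($L{\left(w \right)} = - \left(-10\right) \left(6 - 10\right) = - \left(-10\right) \left(-4\right) = \left(-1\right) 40 = -40$)
$\frac{M{\left(14^{2} \right)}}{L{\left(16 \right)}} = - \frac{1}{14 \left(-40\right)} = \left(- \frac{1}{14}\right) \left(- \frac{1}{40}\right) = \frac{1}{560}$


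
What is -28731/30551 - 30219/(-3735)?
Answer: 271970128/38035995 ≈ 7.1503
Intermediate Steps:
-28731/30551 - 30219/(-3735) = -28731*1/30551 - 30219*(-1/3735) = -28731/30551 + 10073/1245 = 271970128/38035995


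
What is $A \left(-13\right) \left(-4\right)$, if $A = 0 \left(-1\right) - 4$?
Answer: $-208$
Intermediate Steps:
$A = -4$ ($A = 0 - 4 = -4$)
$A \left(-13\right) \left(-4\right) = \left(-4\right) \left(-13\right) \left(-4\right) = 52 \left(-4\right) = -208$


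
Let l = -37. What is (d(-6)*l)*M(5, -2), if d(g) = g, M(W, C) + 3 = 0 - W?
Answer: -1776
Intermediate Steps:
M(W, C) = -3 - W (M(W, C) = -3 + (0 - W) = -3 - W)
(d(-6)*l)*M(5, -2) = (-6*(-37))*(-3 - 1*5) = 222*(-3 - 5) = 222*(-8) = -1776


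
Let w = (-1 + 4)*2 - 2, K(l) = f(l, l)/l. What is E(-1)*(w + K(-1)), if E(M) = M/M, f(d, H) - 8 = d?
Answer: -3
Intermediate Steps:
f(d, H) = 8 + d
E(M) = 1
K(l) = (8 + l)/l
w = 4 (w = 3*2 - 2 = 6 - 2 = 4)
E(-1)*(w + K(-1)) = 1*(4 + (8 - 1)/(-1)) = 1*(4 - 1*7) = 1*(4 - 7) = 1*(-3) = -3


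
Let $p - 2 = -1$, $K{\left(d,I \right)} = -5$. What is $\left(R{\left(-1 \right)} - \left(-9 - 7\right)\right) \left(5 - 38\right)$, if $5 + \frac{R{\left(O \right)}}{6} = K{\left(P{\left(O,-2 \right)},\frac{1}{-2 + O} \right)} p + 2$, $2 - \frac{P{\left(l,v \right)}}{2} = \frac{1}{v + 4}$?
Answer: $1056$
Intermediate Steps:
$P{\left(l,v \right)} = 4 - \frac{2}{4 + v}$ ($P{\left(l,v \right)} = 4 - \frac{2}{v + 4} = 4 - \frac{2}{4 + v}$)
$p = 1$ ($p = 2 - 1 = 1$)
$R{\left(O \right)} = -48$ ($R{\left(O \right)} = -30 + 6 \left(\left(-5\right) 1 + 2\right) = -30 + 6 \left(-5 + 2\right) = -30 + 6 \left(-3\right) = -30 - 18 = -48$)
$\left(R{\left(-1 \right)} - \left(-9 - 7\right)\right) \left(5 - 38\right) = \left(-48 - \left(-9 - 7\right)\right) \left(5 - 38\right) = \left(-48 - \left(-9 - 7\right)\right) \left(-33\right) = \left(-48 - -16\right) \left(-33\right) = \left(-48 + 16\right) \left(-33\right) = \left(-32\right) \left(-33\right) = 1056$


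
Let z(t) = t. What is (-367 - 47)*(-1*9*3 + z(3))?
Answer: 9936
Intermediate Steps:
(-367 - 47)*(-1*9*3 + z(3)) = (-367 - 47)*(-1*9*3 + 3) = -414*(-9*3 + 3) = -414*(-27 + 3) = -414*(-24) = 9936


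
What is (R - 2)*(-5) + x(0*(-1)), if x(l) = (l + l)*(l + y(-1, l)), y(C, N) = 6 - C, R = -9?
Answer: 55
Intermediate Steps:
x(l) = 2*l*(7 + l) (x(l) = (l + l)*(l + (6 - 1*(-1))) = (2*l)*(l + (6 + 1)) = (2*l)*(l + 7) = (2*l)*(7 + l) = 2*l*(7 + l))
(R - 2)*(-5) + x(0*(-1)) = (-9 - 2)*(-5) + 2*(0*(-1))*(7 + 0*(-1)) = -11*(-5) + 2*0*(7 + 0) = 55 + 2*0*7 = 55 + 0 = 55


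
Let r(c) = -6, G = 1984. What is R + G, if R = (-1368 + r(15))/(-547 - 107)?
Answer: 216485/109 ≈ 1986.1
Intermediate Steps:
R = 229/109 (R = (-1368 - 6)/(-547 - 107) = -1374/(-654) = -1374*(-1/654) = 229/109 ≈ 2.1009)
R + G = 229/109 + 1984 = 216485/109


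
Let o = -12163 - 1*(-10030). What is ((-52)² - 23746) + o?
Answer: -23175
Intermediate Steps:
o = -2133 (o = -12163 + 10030 = -2133)
((-52)² - 23746) + o = ((-52)² - 23746) - 2133 = (2704 - 23746) - 2133 = -21042 - 2133 = -23175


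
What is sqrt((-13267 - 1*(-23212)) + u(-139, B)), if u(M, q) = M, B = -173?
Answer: sqrt(9806) ≈ 99.025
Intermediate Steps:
sqrt((-13267 - 1*(-23212)) + u(-139, B)) = sqrt((-13267 - 1*(-23212)) - 139) = sqrt((-13267 + 23212) - 139) = sqrt(9945 - 139) = sqrt(9806)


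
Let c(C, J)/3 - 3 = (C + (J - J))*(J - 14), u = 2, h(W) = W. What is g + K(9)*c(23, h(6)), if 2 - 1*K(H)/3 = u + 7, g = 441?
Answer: 11844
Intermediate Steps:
K(H) = -21 (K(H) = 6 - 3*(2 + 7) = 6 - 3*9 = 6 - 27 = -21)
c(C, J) = 9 + 3*C*(-14 + J) (c(C, J) = 9 + 3*((C + (J - J))*(J - 14)) = 9 + 3*((C + 0)*(-14 + J)) = 9 + 3*(C*(-14 + J)) = 9 + 3*C*(-14 + J))
g + K(9)*c(23, h(6)) = 441 - 21*(9 - 42*23 + 3*23*6) = 441 - 21*(9 - 966 + 414) = 441 - 21*(-543) = 441 + 11403 = 11844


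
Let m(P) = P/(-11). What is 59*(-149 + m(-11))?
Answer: -8732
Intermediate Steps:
m(P) = -P/11 (m(P) = P*(-1/11) = -P/11)
59*(-149 + m(-11)) = 59*(-149 - 1/11*(-11)) = 59*(-149 + 1) = 59*(-148) = -8732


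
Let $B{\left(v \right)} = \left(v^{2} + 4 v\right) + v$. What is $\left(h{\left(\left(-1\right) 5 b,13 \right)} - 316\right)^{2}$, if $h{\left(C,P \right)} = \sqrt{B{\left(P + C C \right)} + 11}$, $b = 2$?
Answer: $\left(316 - \sqrt{13345}\right)^{2} \approx 40192.0$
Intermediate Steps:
$B{\left(v \right)} = v^{2} + 5 v$
$h{\left(C,P \right)} = \sqrt{11 + \left(P + C^{2}\right) \left(5 + P + C^{2}\right)}$ ($h{\left(C,P \right)} = \sqrt{\left(P + C C\right) \left(5 + \left(P + C C\right)\right) + 11} = \sqrt{\left(P + C^{2}\right) \left(5 + \left(P + C^{2}\right)\right) + 11} = \sqrt{\left(P + C^{2}\right) \left(5 + P + C^{2}\right) + 11} = \sqrt{11 + \left(P + C^{2}\right) \left(5 + P + C^{2}\right)}$)
$\left(h{\left(\left(-1\right) 5 b,13 \right)} - 316\right)^{2} = \left(\sqrt{11 + \left(13 + \left(\left(-1\right) 5 \cdot 2\right)^{2}\right) \left(5 + 13 + \left(\left(-1\right) 5 \cdot 2\right)^{2}\right)} - 316\right)^{2} = \left(\sqrt{11 + \left(13 + \left(\left(-5\right) 2\right)^{2}\right) \left(5 + 13 + \left(\left(-5\right) 2\right)^{2}\right)} - 316\right)^{2} = \left(\sqrt{11 + \left(13 + \left(-10\right)^{2}\right) \left(5 + 13 + \left(-10\right)^{2}\right)} - 316\right)^{2} = \left(\sqrt{11 + \left(13 + 100\right) \left(5 + 13 + 100\right)} - 316\right)^{2} = \left(\sqrt{11 + 113 \cdot 118} - 316\right)^{2} = \left(\sqrt{11 + 13334} - 316\right)^{2} = \left(\sqrt{13345} - 316\right)^{2} = \left(-316 + \sqrt{13345}\right)^{2}$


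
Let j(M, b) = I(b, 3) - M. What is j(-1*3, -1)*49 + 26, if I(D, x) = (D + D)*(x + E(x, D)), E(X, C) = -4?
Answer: 271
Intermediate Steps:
I(D, x) = 2*D*(-4 + x) (I(D, x) = (D + D)*(x - 4) = (2*D)*(-4 + x) = 2*D*(-4 + x))
j(M, b) = -M - 2*b (j(M, b) = 2*b*(-4 + 3) - M = 2*b*(-1) - M = -2*b - M = -M - 2*b)
j(-1*3, -1)*49 + 26 = (-(-1)*3 - 2*(-1))*49 + 26 = (-1*(-3) + 2)*49 + 26 = (3 + 2)*49 + 26 = 5*49 + 26 = 245 + 26 = 271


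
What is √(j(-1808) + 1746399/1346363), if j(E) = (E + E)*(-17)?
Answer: √111432235531612805/1346363 ≈ 247.94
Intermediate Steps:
j(E) = -34*E (j(E) = (2*E)*(-17) = -34*E)
√(j(-1808) + 1746399/1346363) = √(-34*(-1808) + 1746399/1346363) = √(61472 + 1746399*(1/1346363)) = √(61472 + 1746399/1346363) = √(82765372735/1346363) = √111432235531612805/1346363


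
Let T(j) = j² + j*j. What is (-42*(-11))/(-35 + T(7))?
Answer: 22/3 ≈ 7.3333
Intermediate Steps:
T(j) = 2*j² (T(j) = j² + j² = 2*j²)
(-42*(-11))/(-35 + T(7)) = (-42*(-11))/(-35 + 2*7²) = 462/(-35 + 2*49) = 462/(-35 + 98) = 462/63 = 462*(1/63) = 22/3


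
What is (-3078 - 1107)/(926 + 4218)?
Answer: -4185/5144 ≈ -0.81357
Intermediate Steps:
(-3078 - 1107)/(926 + 4218) = -4185/5144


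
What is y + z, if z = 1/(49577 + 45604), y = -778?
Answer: -74050817/95181 ≈ -778.00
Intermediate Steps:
z = 1/95181 ≈ 1.0506e-5
y + z = -778 + 1/95181 = -74050817/95181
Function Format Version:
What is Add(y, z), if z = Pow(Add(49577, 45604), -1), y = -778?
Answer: Rational(-74050817, 95181) ≈ -778.00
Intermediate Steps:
z = Rational(1, 95181) (z = Pow(95181, -1) = Rational(1, 95181) ≈ 1.0506e-5)
Add(y, z) = Add(-778, Rational(1, 95181)) = Rational(-74050817, 95181)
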